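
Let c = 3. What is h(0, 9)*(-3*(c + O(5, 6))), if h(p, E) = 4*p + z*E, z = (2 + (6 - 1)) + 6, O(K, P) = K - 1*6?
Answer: -702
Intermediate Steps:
O(K, P) = -6 + K (O(K, P) = K - 6 = -6 + K)
z = 13 (z = (2 + 5) + 6 = 7 + 6 = 13)
h(p, E) = 4*p + 13*E
h(0, 9)*(-3*(c + O(5, 6))) = (4*0 + 13*9)*(-3*(3 + (-6 + 5))) = (0 + 117)*(-3*(3 - 1)) = 117*(-3*2) = 117*(-6) = -702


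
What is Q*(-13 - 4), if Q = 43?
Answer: -731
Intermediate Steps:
Q*(-13 - 4) = 43*(-13 - 4) = 43*(-17) = -731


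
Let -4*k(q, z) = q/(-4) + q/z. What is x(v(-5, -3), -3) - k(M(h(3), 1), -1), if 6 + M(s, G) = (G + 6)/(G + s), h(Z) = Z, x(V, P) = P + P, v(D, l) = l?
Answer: -299/64 ≈ -4.6719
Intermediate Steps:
x(V, P) = 2*P
M(s, G) = -6 + (6 + G)/(G + s) (M(s, G) = -6 + (G + 6)/(G + s) = -6 + (6 + G)/(G + s))
k(q, z) = q/16 - q/(4*z) (k(q, z) = -(q/(-4) + q/z)/4 = -(q*(-¼) + q/z)/4 = -(-q/4 + q/z)/4 = q/16 - q/(4*z))
x(v(-5, -3), -3) - k(M(h(3), 1), -1) = 2*(-3) - (6 - 6*3 - 5*1)/(1 + 3)*(-4 - 1)/(16*(-1)) = -6 - (6 - 18 - 5)/4*(-1)*(-5)/16 = -6 - (¼)*(-17)*(-1)*(-5)/16 = -6 - (-17)*(-1)*(-5)/(16*4) = -6 - 1*(-85/64) = -6 + 85/64 = -299/64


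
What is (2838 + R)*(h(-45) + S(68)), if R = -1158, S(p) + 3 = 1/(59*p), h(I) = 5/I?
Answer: -15725780/3009 ≈ -5226.3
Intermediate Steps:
S(p) = -3 + 1/(59*p)
(2838 + R)*(h(-45) + S(68)) = (2838 - 1158)*(5/(-45) + (-3 + (1/59)/68)) = 1680*(5*(-1/45) + (-3 + (1/59)*(1/68))) = 1680*(-⅑ + (-3 + 1/4012)) = 1680*(-⅑ - 12035/4012) = 1680*(-112327/36108) = -15725780/3009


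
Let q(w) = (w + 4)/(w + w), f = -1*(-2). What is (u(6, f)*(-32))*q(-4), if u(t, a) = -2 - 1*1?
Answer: 0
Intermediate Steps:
f = 2
q(w) = (4 + w)/(2*w) (q(w) = (4 + w)/((2*w)) = (4 + w)*(1/(2*w)) = (4 + w)/(2*w))
u(t, a) = -3 (u(t, a) = -2 - 1 = -3)
(u(6, f)*(-32))*q(-4) = (-3*(-32))*((1/2)*(4 - 4)/(-4)) = 96*((1/2)*(-1/4)*0) = 96*0 = 0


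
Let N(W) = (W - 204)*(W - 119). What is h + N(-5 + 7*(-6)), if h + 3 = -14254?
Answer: 27409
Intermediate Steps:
h = -14257 (h = -3 - 14254 = -14257)
N(W) = (-204 + W)*(-119 + W)
h + N(-5 + 7*(-6)) = -14257 + (24276 + (-5 + 7*(-6))² - 323*(-5 + 7*(-6))) = -14257 + (24276 + (-5 - 42)² - 323*(-5 - 42)) = -14257 + (24276 + (-47)² - 323*(-47)) = -14257 + (24276 + 2209 + 15181) = -14257 + 41666 = 27409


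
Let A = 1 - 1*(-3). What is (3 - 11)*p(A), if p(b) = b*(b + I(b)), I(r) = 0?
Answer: -128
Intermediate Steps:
A = 4 (A = 1 + 3 = 4)
p(b) = b**2 (p(b) = b*(b + 0) = b*b = b**2)
(3 - 11)*p(A) = (3 - 11)*4**2 = -8*16 = -128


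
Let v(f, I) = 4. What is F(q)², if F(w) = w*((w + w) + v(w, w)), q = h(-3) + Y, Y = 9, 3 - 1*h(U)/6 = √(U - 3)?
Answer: -1423548 - 1524096*I*√6 ≈ -1.4235e+6 - 3.7333e+6*I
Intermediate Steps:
h(U) = 18 - 6*√(-3 + U) (h(U) = 18 - 6*√(U - 3) = 18 - 6*√(-3 + U))
q = 27 - 6*I*√6 (q = (18 - 6*√(-3 - 3)) + 9 = (18 - 6*I*√6) + 9 = 27 - 6*I*√6 ≈ 27.0 - 14.697*I)
F(w) = w*(4 + 2*w) (F(w) = w*((w + w) + 4) = w*(2*w + 4) = w*(4 + 2*w))
F(q)² = (2*(27 - 6*I*√6)*(2 + (27 - 6*I*√6)))² = (2*(27 - 6*I*√6)*(29 - 6*I*√6))² = 4*(27 - 6*I*√6)²*(29 - 6*I*√6)²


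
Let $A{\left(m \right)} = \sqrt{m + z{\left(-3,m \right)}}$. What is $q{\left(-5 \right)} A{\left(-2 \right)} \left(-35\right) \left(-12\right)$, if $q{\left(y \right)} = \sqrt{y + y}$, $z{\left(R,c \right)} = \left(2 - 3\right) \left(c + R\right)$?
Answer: $420 i \sqrt{30} \approx 2300.4 i$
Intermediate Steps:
$z{\left(R,c \right)} = - R - c$ ($z{\left(R,c \right)} = - (R + c) = - R - c$)
$q{\left(y \right)} = \sqrt{2} \sqrt{y}$ ($q{\left(y \right)} = \sqrt{2 y} = \sqrt{2} \sqrt{y}$)
$A{\left(m \right)} = \sqrt{3}$ ($A{\left(m \right)} = \sqrt{m - \left(-3 + m\right)} = \sqrt{3}$)
$q{\left(-5 \right)} A{\left(-2 \right)} \left(-35\right) \left(-12\right) = \sqrt{2} \sqrt{-5} \sqrt{3} \left(-35\right) \left(-12\right) = \sqrt{2} i \sqrt{5} \sqrt{3} \left(-35\right) \left(-12\right) = i \sqrt{10} \sqrt{3} \left(-35\right) \left(-12\right) = i \sqrt{30} \left(-35\right) \left(-12\right) = - 35 i \sqrt{30} \left(-12\right) = 420 i \sqrt{30}$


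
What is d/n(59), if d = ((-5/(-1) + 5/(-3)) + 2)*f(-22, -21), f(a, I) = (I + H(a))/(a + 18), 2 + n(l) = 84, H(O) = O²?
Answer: -926/123 ≈ -7.5285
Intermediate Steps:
n(l) = 82 (n(l) = -2 + 84 = 82)
f(a, I) = (I + a²)/(18 + a) (f(a, I) = (I + a²)/(a + 18) = (I + a²)/(18 + a))
d = -1852/3 (d = ((-5/(-1) + 5/(-3)) + 2)*((-21 + (-22)²)/(18 - 22)) = ((-5*(-1) + 5*(-⅓)) + 2)*((-21 + 484)/(-4)) = ((5 - 5/3) + 2)*(-¼*463) = (10/3 + 2)*(-463/4) = (16/3)*(-463/4) = -1852/3 ≈ -617.33)
d/n(59) = -1852/3/82 = -1852/3*1/82 = -926/123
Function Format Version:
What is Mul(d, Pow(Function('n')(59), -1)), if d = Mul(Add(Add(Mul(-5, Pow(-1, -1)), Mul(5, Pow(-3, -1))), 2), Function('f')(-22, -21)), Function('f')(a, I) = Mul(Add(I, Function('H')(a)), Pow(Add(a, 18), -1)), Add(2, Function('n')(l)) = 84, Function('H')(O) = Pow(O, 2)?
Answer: Rational(-926, 123) ≈ -7.5285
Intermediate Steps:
Function('n')(l) = 82 (Function('n')(l) = Add(-2, 84) = 82)
Function('f')(a, I) = Mul(Pow(Add(18, a), -1), Add(I, Pow(a, 2))) (Function('f')(a, I) = Mul(Add(I, Pow(a, 2)), Pow(Add(a, 18), -1)) = Mul(Add(I, Pow(a, 2)), Pow(Add(18, a), -1)) = Mul(Pow(Add(18, a), -1), Add(I, Pow(a, 2))))
d = Rational(-1852, 3) (d = Mul(Add(Add(Mul(-5, Pow(-1, -1)), Mul(5, Pow(-3, -1))), 2), Mul(Pow(Add(18, -22), -1), Add(-21, Pow(-22, 2)))) = Mul(Add(Add(Mul(-5, -1), Mul(5, Rational(-1, 3))), 2), Mul(Pow(-4, -1), Add(-21, 484))) = Mul(Add(Add(5, Rational(-5, 3)), 2), Mul(Rational(-1, 4), 463)) = Mul(Add(Rational(10, 3), 2), Rational(-463, 4)) = Mul(Rational(16, 3), Rational(-463, 4)) = Rational(-1852, 3) ≈ -617.33)
Mul(d, Pow(Function('n')(59), -1)) = Mul(Rational(-1852, 3), Pow(82, -1)) = Mul(Rational(-1852, 3), Rational(1, 82)) = Rational(-926, 123)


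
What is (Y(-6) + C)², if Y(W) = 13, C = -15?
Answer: 4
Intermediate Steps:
(Y(-6) + C)² = (13 - 15)² = (-2)² = 4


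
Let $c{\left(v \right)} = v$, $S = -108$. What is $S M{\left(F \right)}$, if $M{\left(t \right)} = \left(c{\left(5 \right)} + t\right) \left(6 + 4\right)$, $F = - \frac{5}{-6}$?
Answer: $-6300$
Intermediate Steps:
$F = \frac{5}{6}$ ($F = \left(-5\right) \left(- \frac{1}{6}\right) = \frac{5}{6} \approx 0.83333$)
$M{\left(t \right)} = 50 + 10 t$ ($M{\left(t \right)} = \left(5 + t\right) \left(6 + 4\right) = \left(5 + t\right) 10 = 50 + 10 t$)
$S M{\left(F \right)} = - 108 \left(50 + 10 \cdot \frac{5}{6}\right) = - 108 \left(50 + \frac{25}{3}\right) = \left(-108\right) \frac{175}{3} = -6300$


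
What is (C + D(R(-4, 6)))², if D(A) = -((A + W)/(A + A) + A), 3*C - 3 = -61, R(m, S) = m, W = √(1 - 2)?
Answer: 144391/576 - 95*I/24 ≈ 250.68 - 3.9583*I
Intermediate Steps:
W = I (W = √(-1) = I ≈ 1.0*I)
C = -58/3 (C = 1 + (⅓)*(-61) = 1 - 61/3 = -58/3 ≈ -19.333)
D(A) = -A - (I + A)/(2*A) (D(A) = -((A + I)/(A + A) + A) = -((I + A)/((2*A)) + A) = -((I + A)*(1/(2*A)) + A) = -((I + A)/(2*A) + A) = -(A + (I + A)/(2*A)) = -A - (I + A)/(2*A))
(C + D(R(-4, 6)))² = (-58/3 + (-½ - 1*(-4) - ½*I/(-4)))² = (-58/3 + (-½ + 4 - ½*I*(-¼)))² = (-58/3 + (-½ + 4 + I/8))² = (-58/3 + (7/2 + I/8))² = (-95/6 + I/8)²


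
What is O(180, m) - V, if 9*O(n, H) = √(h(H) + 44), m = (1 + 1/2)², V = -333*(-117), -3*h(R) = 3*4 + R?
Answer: -38961 + √157/18 ≈ -38960.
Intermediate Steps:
h(R) = -4 - R/3 (h(R) = -(3*4 + R)/3 = -(12 + R)/3 = -4 - R/3)
V = 38961
m = 9/4 (m = (1 + ½)² = (3/2)² = 9/4 ≈ 2.2500)
O(n, H) = √(40 - H/3)/9 (O(n, H) = √((-4 - H/3) + 44)/9 = √(40 - H/3)/9)
O(180, m) - V = √(360 - 3*9/4)/27 - 1*38961 = √(360 - 27/4)/27 - 38961 = √(1413/4)/27 - 38961 = (3*√157/2)/27 - 38961 = √157/18 - 38961 = -38961 + √157/18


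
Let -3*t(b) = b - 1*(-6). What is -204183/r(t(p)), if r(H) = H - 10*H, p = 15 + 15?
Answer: -22687/12 ≈ -1890.6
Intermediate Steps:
p = 30
t(b) = -2 - b/3 (t(b) = -(b - 1*(-6))/3 = -(b + 6)/3 = -(6 + b)/3 = -2 - b/3)
r(H) = -9*H
-204183/r(t(p)) = -204183*(-1/(9*(-2 - ⅓*30))) = -204183*(-1/(9*(-2 - 10))) = -204183/((-9*(-12))) = -204183/108 = -204183*1/108 = -22687/12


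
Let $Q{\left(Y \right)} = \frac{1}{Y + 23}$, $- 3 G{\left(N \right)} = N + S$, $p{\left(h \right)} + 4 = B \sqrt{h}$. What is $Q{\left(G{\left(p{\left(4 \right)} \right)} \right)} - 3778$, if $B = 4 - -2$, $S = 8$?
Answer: $- \frac{200231}{53} \approx -3777.9$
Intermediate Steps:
$B = 6$ ($B = 4 + 2 = 6$)
$p{\left(h \right)} = -4 + 6 \sqrt{h}$
$G{\left(N \right)} = - \frac{8}{3} - \frac{N}{3}$ ($G{\left(N \right)} = - \frac{N + 8}{3} = - \frac{8 + N}{3} = - \frac{8}{3} - \frac{N}{3}$)
$Q{\left(Y \right)} = \frac{1}{23 + Y}$
$Q{\left(G{\left(p{\left(4 \right)} \right)} \right)} - 3778 = \frac{1}{23 - \left(\frac{8}{3} + \frac{-4 + 6 \sqrt{4}}{3}\right)} - 3778 = \frac{1}{23 - \left(\frac{8}{3} + \frac{-4 + 6 \cdot 2}{3}\right)} - 3778 = \frac{1}{23 - \left(\frac{8}{3} + \frac{-4 + 12}{3}\right)} - 3778 = \frac{1}{23 - \frac{16}{3}} - 3778 = \frac{1}{\frac{53}{3}} - 3778 = \frac{3}{53} - 3778 = - \frac{200231}{53}$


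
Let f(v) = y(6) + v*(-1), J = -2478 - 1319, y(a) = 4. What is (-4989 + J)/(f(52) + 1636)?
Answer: -4393/794 ≈ -5.5327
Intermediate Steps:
J = -3797
f(v) = 4 - v (f(v) = 4 + v*(-1) = 4 - v)
(-4989 + J)/(f(52) + 1636) = (-4989 - 3797)/((4 - 1*52) + 1636) = -8786/((4 - 52) + 1636) = -8786/(-48 + 1636) = -8786/1588 = -8786*1/1588 = -4393/794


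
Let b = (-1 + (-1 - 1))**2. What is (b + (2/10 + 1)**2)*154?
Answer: 40194/25 ≈ 1607.8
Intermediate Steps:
b = 9 (b = (-1 - 2)**2 = (-3)**2 = 9)
(b + (2/10 + 1)**2)*154 = (9 + (2/10 + 1)**2)*154 = (9 + (2*(1/10) + 1)**2)*154 = (9 + (1/5 + 1)**2)*154 = (9 + (6/5)**2)*154 = (9 + 36/25)*154 = (261/25)*154 = 40194/25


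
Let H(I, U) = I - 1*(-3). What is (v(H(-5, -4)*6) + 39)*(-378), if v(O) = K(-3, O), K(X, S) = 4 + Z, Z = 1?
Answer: -16632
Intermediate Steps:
H(I, U) = 3 + I (H(I, U) = I + 3 = 3 + I)
K(X, S) = 5 (K(X, S) = 4 + 1 = 5)
v(O) = 5
(v(H(-5, -4)*6) + 39)*(-378) = (5 + 39)*(-378) = 44*(-378) = -16632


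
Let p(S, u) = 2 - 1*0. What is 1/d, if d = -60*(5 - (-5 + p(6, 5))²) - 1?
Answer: 1/239 ≈ 0.0041841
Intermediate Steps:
p(S, u) = 2 (p(S, u) = 2 + 0 = 2)
d = 239 (d = -60*(5 - (-5 + 2)²) - 1 = -60*(5 - 1*(-3)²) - 1 = -60*(5 - 1*9) - 1 = -60*(5 - 9) - 1 = -60*(-4) - 1 = 240 - 1 = 239)
1/d = 1/239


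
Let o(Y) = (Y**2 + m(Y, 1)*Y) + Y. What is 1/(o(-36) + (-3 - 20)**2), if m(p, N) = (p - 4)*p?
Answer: -1/50051 ≈ -1.9980e-5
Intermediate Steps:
m(p, N) = p*(-4 + p) (m(p, N) = (-4 + p)*p = p*(-4 + p))
o(Y) = Y + Y**2 + Y**2*(-4 + Y) (o(Y) = (Y**2 + (Y*(-4 + Y))*Y) + Y = (Y**2 + Y**2*(-4 + Y)) + Y = Y + Y**2 + Y**2*(-4 + Y))
1/(o(-36) + (-3 - 20)**2) = 1/(-36*(1 - 36 - 36*(-4 - 36)) + (-3 - 20)**2) = 1/(-36*(1 - 36 - 36*(-40)) + (-23)**2) = 1/(-36*(1 - 36 + 1440) + 529) = 1/(-36*1405 + 529) = 1/(-50580 + 529) = 1/(-50051) = -1/50051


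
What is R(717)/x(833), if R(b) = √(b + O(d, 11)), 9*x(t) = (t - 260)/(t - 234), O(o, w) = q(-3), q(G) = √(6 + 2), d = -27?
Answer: 1797*√(717 + 2*√2)/191 ≈ 252.42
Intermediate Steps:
q(G) = 2*√2 (q(G) = √8 = 2*√2)
O(o, w) = 2*√2
x(t) = (-260 + t)/(9*(-234 + t)) (x(t) = ((t - 260)/(t - 234))/9 = ((-260 + t)/(-234 + t))/9 = (-260 + t)/(9*(-234 + t)))
R(b) = √(b + 2*√2)
R(717)/x(833) = √(717 + 2*√2)/(((-260 + 833)/(9*(-234 + 833)))) = √(717 + 2*√2)/(((⅑)*573/599)) = √(717 + 2*√2)/(((⅑)*(1/599)*573)) = √(717 + 2*√2)/(191/1797) = √(717 + 2*√2)*(1797/191) = 1797*√(717 + 2*√2)/191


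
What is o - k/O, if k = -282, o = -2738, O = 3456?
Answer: -1577041/576 ≈ -2737.9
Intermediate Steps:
o - k/O = -2738 - (-282)/3456 = -2738 - 1*(-47/576) = -2738 + 47/576 = -1577041/576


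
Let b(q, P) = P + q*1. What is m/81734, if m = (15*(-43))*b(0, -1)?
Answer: 645/81734 ≈ 0.0078914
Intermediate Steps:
b(q, P) = P + q
m = 645 (m = (15*(-43))*(-1 + 0) = -645*(-1) = 645)
m/81734 = 645/81734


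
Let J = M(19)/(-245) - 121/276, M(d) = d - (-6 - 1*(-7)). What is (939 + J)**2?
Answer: 4027243563961489/4572464400 ≈ 8.8076e+5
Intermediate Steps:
M(d) = -1 + d (M(d) = d - (-6 + 7) = d - 1*1 = d - 1 = -1 + d)
J = -34613/67620 (J = (-1 + 19)/(-245) - 121/276 = 18*(-1/245) - 121*1/276 = -18/245 - 121/276 = -34613/67620 ≈ -0.51188)
(939 + J)**2 = (939 - 34613/67620)**2 = (63460567/67620)**2 = 4027243563961489/4572464400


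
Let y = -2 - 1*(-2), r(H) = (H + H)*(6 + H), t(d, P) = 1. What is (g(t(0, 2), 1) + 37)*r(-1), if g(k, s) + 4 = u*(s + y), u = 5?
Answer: -380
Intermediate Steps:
r(H) = 2*H*(6 + H) (r(H) = (2*H)*(6 + H) = 2*H*(6 + H))
y = 0 (y = -2 + 2 = 0)
g(k, s) = -4 + 5*s (g(k, s) = -4 + 5*(s + 0) = -4 + 5*s)
(g(t(0, 2), 1) + 37)*r(-1) = ((-4 + 5*1) + 37)*(2*(-1)*(6 - 1)) = ((-4 + 5) + 37)*(2*(-1)*5) = (1 + 37)*(-10) = 38*(-10) = -380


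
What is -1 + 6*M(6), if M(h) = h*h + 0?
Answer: 215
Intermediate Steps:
M(h) = h² (M(h) = h² + 0 = h²)
-1 + 6*M(6) = -1 + 6*6² = -1 + 6*36 = -1 + 216 = 215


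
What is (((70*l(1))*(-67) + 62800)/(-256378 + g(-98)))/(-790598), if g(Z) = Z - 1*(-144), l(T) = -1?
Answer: 33745/101327783268 ≈ 3.3303e-7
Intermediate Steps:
g(Z) = 144 + Z (g(Z) = Z + 144 = 144 + Z)
(((70*l(1))*(-67) + 62800)/(-256378 + g(-98)))/(-790598) = (((70*(-1))*(-67) + 62800)/(-256378 + (144 - 98)))/(-790598) = ((-70*(-67) + 62800)/(-256378 + 46))*(-1/790598) = ((4690 + 62800)/(-256332))*(-1/790598) = (67490*(-1/256332))*(-1/790598) = -33745/128166*(-1/790598) = 33745/101327783268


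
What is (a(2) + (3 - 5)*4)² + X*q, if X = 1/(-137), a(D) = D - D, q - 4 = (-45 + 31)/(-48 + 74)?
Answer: 113939/1781 ≈ 63.975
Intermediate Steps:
q = 45/13 (q = 4 + (-45 + 31)/(-48 + 74) = 4 - 14/26 = 4 - 14*1/26 = 4 - 7/13 = 45/13 ≈ 3.4615)
a(D) = 0
X = -1/137 ≈ -0.0072993
(a(2) + (3 - 5)*4)² + X*q = (0 + (3 - 5)*4)² - 1/137*45/13 = (0 - 2*4)² - 45/1781 = (0 - 8)² - 45/1781 = (-8)² - 45/1781 = 64 - 45/1781 = 113939/1781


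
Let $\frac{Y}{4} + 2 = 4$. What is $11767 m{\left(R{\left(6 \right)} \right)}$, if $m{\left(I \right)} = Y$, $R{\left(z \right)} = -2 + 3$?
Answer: $94136$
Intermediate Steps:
$Y = 8$ ($Y = -8 + 4 \cdot 4 = -8 + 16 = 8$)
$R{\left(z \right)} = 1$
$m{\left(I \right)} = 8$
$11767 m{\left(R{\left(6 \right)} \right)} = 11767 \cdot 8 = 94136$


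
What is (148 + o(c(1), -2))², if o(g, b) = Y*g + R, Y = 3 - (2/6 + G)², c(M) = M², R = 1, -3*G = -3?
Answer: 1827904/81 ≈ 22567.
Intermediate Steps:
G = 1 (G = -⅓*(-3) = 1)
Y = 11/9 (Y = 3 - (2/6 + 1)² = 3 - (2*(⅙) + 1)² = 3 - (⅓ + 1)² = 3 - (4/3)² = 3 - 1*16/9 = 3 - 16/9 = 11/9 ≈ 1.2222)
o(g, b) = 1 + 11*g/9 (o(g, b) = 11*g/9 + 1 = 1 + 11*g/9)
(148 + o(c(1), -2))² = (148 + (1 + (11/9)*1²))² = (148 + (1 + (11/9)*1))² = (148 + (1 + 11/9))² = (148 + 20/9)² = (1352/9)² = 1827904/81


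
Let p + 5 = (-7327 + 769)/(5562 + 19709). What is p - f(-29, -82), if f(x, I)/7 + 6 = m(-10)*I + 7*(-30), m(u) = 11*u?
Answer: -1557534101/25271 ≈ -61633.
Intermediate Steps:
f(x, I) = -1512 - 770*I (f(x, I) = -42 + 7*((11*(-10))*I + 7*(-30)) = -42 + 7*(-110*I - 210) = -42 + 7*(-210 - 110*I) = -42 + (-1470 - 770*I) = -1512 - 770*I)
p = -132913/25271 (p = -5 + (-7327 + 769)/(5562 + 19709) = -5 - 6558/25271 = -132913/25271 ≈ -5.2595)
p - f(-29, -82) = -132913/25271 - (-1512 - 770*(-82)) = -132913/25271 - (-1512 + 63140) = -132913/25271 - 1*61628 = -132913/25271 - 61628 = -1557534101/25271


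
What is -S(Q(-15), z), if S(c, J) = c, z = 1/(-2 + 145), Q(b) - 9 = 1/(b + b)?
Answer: -269/30 ≈ -8.9667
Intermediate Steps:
Q(b) = 9 + 1/(2*b) (Q(b) = 9 + 1/(b + b) = 9 + 1/(2*b))
z = 1/143 ≈ 0.0069930
-S(Q(-15), z) = -(9 + (1/2)/(-15)) = -(9 + (1/2)*(-1/15)) = -(9 - 1/30) = -1*269/30 = -269/30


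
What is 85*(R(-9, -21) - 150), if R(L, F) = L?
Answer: -13515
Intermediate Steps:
85*(R(-9, -21) - 150) = 85*(-9 - 150) = 85*(-159) = -13515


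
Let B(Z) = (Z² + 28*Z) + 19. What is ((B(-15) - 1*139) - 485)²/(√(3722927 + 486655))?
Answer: 320000*√4209582/2104791 ≈ 311.93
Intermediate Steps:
B(Z) = 19 + Z² + 28*Z
((B(-15) - 1*139) - 485)²/(√(3722927 + 486655)) = (((19 + (-15)² + 28*(-15)) - 1*139) - 485)²/(√(3722927 + 486655)) = (((19 + 225 - 420) - 139) - 485)²/(√4209582) = ((-176 - 139) - 485)²*(√4209582/4209582) = (-315 - 485)²*(√4209582/4209582) = (-800)²*(√4209582/4209582) = 640000*(√4209582/4209582) = 320000*√4209582/2104791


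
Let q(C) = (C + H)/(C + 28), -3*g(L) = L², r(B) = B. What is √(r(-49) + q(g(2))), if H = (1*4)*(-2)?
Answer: I*√4935/10 ≈ 7.025*I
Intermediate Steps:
g(L) = -L²/3
H = -8 (H = 4*(-2) = -8)
q(C) = (-8 + C)/(28 + C) (q(C) = (C - 8)/(C + 28) = (-8 + C)/(28 + C))
√(r(-49) + q(g(2))) = √(-49 + (-8 - ⅓*2²)/(28 - ⅓*2²)) = √(-49 + (-8 - ⅓*4)/(28 - ⅓*4)) = √(-49 + (-8 - 4/3)/(28 - 4/3)) = √(-49 - 28/3/(80/3)) = √(-49 + (3/80)*(-28/3)) = √(-49 - 7/20) = √(-987/20) = I*√4935/10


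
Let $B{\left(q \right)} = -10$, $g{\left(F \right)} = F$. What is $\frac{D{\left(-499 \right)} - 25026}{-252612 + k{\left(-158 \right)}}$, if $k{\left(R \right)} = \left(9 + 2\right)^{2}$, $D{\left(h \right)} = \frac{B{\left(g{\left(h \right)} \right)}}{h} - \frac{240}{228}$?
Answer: $\frac{237281296}{2393867171} \approx 0.09912$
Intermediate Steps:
$D{\left(h \right)} = - \frac{20}{19} - \frac{10}{h}$ ($D{\left(h \right)} = - \frac{10}{h} - \frac{240}{228} = - \frac{10}{h} - \frac{20}{19} = - \frac{20}{19} - \frac{10}{h}$)
$k{\left(R \right)} = 121$ ($k{\left(R \right)} = 11^{2} = 121$)
$\frac{D{\left(-499 \right)} - 25026}{-252612 + k{\left(-158 \right)}} = \frac{\left(- \frac{20}{19} - \frac{10}{-499}\right) - 25026}{-252612 + 121} = \frac{\left(- \frac{20}{19} - - \frac{10}{499}\right) - 25026}{-252491} = \left(\left(- \frac{20}{19} + \frac{10}{499}\right) - 25026\right) \left(- \frac{1}{252491}\right) = \left(- \frac{9790}{9481} - 25026\right) \left(- \frac{1}{252491}\right) = \left(- \frac{237281296}{9481}\right) \left(- \frac{1}{252491}\right) = \frac{237281296}{2393867171}$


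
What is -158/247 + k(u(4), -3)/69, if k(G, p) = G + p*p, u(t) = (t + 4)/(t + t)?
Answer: -8432/17043 ≈ -0.49475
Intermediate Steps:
u(t) = (4 + t)/(2*t) (u(t) = (4 + t)/((2*t)) = (4 + t)*(1/(2*t)) = (4 + t)/(2*t))
k(G, p) = G + p**2
-158/247 + k(u(4), -3)/69 = -158/247 + ((1/2)*(4 + 4)/4 + (-3)**2)/69 = -158*1/247 + ((1/2)*(1/4)*8 + 9)*(1/69) = -158/247 + (1 + 9)*(1/69) = -158/247 + 10*(1/69) = -158/247 + 10/69 = -8432/17043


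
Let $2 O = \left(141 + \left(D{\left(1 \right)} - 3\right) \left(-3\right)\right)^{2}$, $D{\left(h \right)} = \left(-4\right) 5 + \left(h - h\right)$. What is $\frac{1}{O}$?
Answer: $\frac{1}{22050} \approx 4.5351 \cdot 10^{-5}$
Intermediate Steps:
$D{\left(h \right)} = -20$ ($D{\left(h \right)} = -20 + 0 = -20$)
$O = 22050$ ($O = \frac{\left(141 + \left(-20 - 3\right) \left(-3\right)\right)^{2}}{2} = \frac{\left(141 - -69\right)^{2}}{2} = \frac{\left(141 + 69\right)^{2}}{2} = \frac{210^{2}}{2} = \frac{1}{2} \cdot 44100 = 22050$)
$\frac{1}{O} = \frac{1}{22050}$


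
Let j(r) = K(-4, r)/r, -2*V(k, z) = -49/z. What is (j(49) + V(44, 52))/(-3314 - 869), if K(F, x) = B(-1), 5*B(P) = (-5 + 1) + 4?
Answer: -49/435032 ≈ -0.00011264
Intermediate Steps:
B(P) = 0 (B(P) = ((-5 + 1) + 4)/5 = (-4 + 4)/5 = (1/5)*0 = 0)
K(F, x) = 0
V(k, z) = 49/(2*z) (V(k, z) = -(-49)/(2*z) = 49/(2*z))
j(r) = 0 (j(r) = 0/r = 0)
(j(49) + V(44, 52))/(-3314 - 869) = (0 + (49/2)/52)/(-3314 - 869) = (0 + (49/2)*(1/52))/(-4183) = (0 + 49/104)*(-1/4183) = (49/104)*(-1/4183) = -49/435032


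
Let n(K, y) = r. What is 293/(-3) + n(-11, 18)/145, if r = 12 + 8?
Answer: -8485/87 ≈ -97.529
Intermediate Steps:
r = 20
n(K, y) = 20
293/(-3) + n(-11, 18)/145 = 293/(-3) + 20/145 = 293*(-⅓) + 20*(1/145) = -293/3 + 4/29 = -8485/87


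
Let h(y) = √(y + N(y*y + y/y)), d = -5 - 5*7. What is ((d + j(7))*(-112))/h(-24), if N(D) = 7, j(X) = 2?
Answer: -4256*I*√17/17 ≈ -1032.2*I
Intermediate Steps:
d = -40 (d = -5 - 35 = -40)
h(y) = √(7 + y) (h(y) = √(y + 7) = √(7 + y))
((d + j(7))*(-112))/h(-24) = ((-40 + 2)*(-112))/(√(7 - 24)) = (-38*(-112))/(√(-17)) = 4256/((I*√17)) = 4256*(-I*√17/17) = -4256*I*√17/17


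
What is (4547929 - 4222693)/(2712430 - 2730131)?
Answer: -325236/17701 ≈ -18.374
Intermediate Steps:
(4547929 - 4222693)/(2712430 - 2730131) = 325236/(-17701) = 325236*(-1/17701) = -325236/17701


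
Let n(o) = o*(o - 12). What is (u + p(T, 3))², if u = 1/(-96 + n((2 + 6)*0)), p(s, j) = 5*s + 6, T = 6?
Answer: 11937025/9216 ≈ 1295.3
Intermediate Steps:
n(o) = o*(-12 + o)
p(s, j) = 6 + 5*s
u = -1/96 (u = 1/(-96 + ((2 + 6)*0)*(-12 + (2 + 6)*0)) = 1/(-96 + (8*0)*(-12 + 8*0)) = 1/(-96 + 0*(-12 + 0)) = 1/(-96 + 0*(-12)) = 1/(-96 + 0) = 1/(-96) = -1/96 ≈ -0.010417)
(u + p(T, 3))² = (-1/96 + (6 + 5*6))² = (-1/96 + (6 + 30))² = (-1/96 + 36)² = (3455/96)² = 11937025/9216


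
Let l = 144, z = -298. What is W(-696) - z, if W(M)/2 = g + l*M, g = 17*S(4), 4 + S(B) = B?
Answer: -200150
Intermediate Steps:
S(B) = -4 + B
g = 0 (g = 17*(-4 + 4) = 17*0 = 0)
W(M) = 288*M (W(M) = 2*(0 + 144*M) = 2*(144*M) = 288*M)
W(-696) - z = 288*(-696) - 1*(-298) = -200448 + 298 = -200150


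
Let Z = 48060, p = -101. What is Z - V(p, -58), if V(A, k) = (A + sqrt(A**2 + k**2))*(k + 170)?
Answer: 59372 - 112*sqrt(13565) ≈ 46328.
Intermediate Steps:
V(A, k) = (170 + k)*(A + sqrt(A**2 + k**2)) (V(A, k) = (A + sqrt(A**2 + k**2))*(170 + k) = (170 + k)*(A + sqrt(A**2 + k**2)))
Z - V(p, -58) = 48060 - (170*(-101) + 170*sqrt((-101)**2 + (-58)**2) - 101*(-58) - 58*sqrt((-101)**2 + (-58)**2)) = 48060 - (-17170 + 170*sqrt(10201 + 3364) + 5858 - 58*sqrt(10201 + 3364)) = 48060 - (-17170 + 170*sqrt(13565) + 5858 - 58*sqrt(13565)) = 48060 - (-11312 + 112*sqrt(13565)) = 48060 + (11312 - 112*sqrt(13565)) = 59372 - 112*sqrt(13565)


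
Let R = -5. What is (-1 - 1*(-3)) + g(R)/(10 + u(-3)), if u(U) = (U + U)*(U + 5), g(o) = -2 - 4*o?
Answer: -7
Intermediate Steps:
u(U) = 2*U*(5 + U) (u(U) = (2*U)*(5 + U) = 2*U*(5 + U))
(-1 - 1*(-3)) + g(R)/(10 + u(-3)) = (-1 - 1*(-3)) + (-2 - 4*(-5))/(10 + 2*(-3)*(5 - 3)) = (-1 + 3) + (-2 + 20)/(10 + 2*(-3)*2) = 2 + 18/(10 - 12) = 2 + 18/(-2) = 2 + 18*(-½) = 2 - 9 = -7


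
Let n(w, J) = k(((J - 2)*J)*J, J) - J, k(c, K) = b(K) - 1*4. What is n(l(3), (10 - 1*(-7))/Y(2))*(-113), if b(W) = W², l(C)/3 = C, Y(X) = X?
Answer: -27007/4 ≈ -6751.8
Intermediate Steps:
l(C) = 3*C
k(c, K) = -4 + K² (k(c, K) = K² - 1*4 = K² - 4 = -4 + K²)
n(w, J) = -4 + J² - J (n(w, J) = (-4 + J²) - J = -4 + J² - J)
n(l(3), (10 - 1*(-7))/Y(2))*(-113) = (-4 + ((10 - 1*(-7))/2)² - (10 - 1*(-7))/2)*(-113) = (-4 + ((10 + 7)*(½))² - (10 + 7)/2)*(-113) = (-4 + (17*(½))² - 17/2)*(-113) = (-4 + (17/2)² - 1*17/2)*(-113) = (-4 + 289/4 - 17/2)*(-113) = (239/4)*(-113) = -27007/4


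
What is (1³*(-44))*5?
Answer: -220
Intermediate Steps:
(1³*(-44))*5 = (1*(-44))*5 = -44*5 = -220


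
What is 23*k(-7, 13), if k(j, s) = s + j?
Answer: 138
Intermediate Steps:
k(j, s) = j + s
23*k(-7, 13) = 23*(-7 + 13) = 23*6 = 138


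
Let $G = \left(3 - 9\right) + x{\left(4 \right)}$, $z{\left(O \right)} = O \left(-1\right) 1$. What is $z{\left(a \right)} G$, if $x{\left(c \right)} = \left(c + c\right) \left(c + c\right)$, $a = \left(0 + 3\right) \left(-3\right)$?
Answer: $522$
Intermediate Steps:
$a = -9$ ($a = 3 \left(-3\right) = -9$)
$x{\left(c \right)} = 4 c^{2}$ ($x{\left(c \right)} = 2 c 2 c = 4 c^{2}$)
$z{\left(O \right)} = - O$ ($z{\left(O \right)} = - O 1 = - O$)
$G = 58$ ($G = \left(3 - 9\right) + 4 \cdot 4^{2} = -6 + 4 \cdot 16 = -6 + 64 = 58$)
$z{\left(a \right)} G = \left(-1\right) \left(-9\right) 58 = 9 \cdot 58 = 522$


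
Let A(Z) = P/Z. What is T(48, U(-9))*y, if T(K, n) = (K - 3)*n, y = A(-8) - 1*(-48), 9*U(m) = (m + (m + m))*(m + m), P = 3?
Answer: 462915/4 ≈ 1.1573e+5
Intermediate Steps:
U(m) = 2*m²/3 (U(m) = ((m + (m + m))*(m + m))/9 = ((m + 2*m)*(2*m))/9 = ((3*m)*(2*m))/9 = (6*m²)/9 = 2*m²/3)
A(Z) = 3/Z
y = 381/8 (y = 3/(-8) - 1*(-48) = 3*(-⅛) + 48 = -3/8 + 48 = 381/8 ≈ 47.625)
T(K, n) = n*(-3 + K) (T(K, n) = (-3 + K)*n = n*(-3 + K))
T(48, U(-9))*y = (((⅔)*(-9)²)*(-3 + 48))*(381/8) = (((⅔)*81)*45)*(381/8) = (54*45)*(381/8) = 2430*(381/8) = 462915/4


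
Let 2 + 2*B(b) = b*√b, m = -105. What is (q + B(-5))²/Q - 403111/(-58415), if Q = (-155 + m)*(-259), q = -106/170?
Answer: 22413042621719/3248084294000 + 69*I*√5/572390 ≈ 6.9004 + 0.00026955*I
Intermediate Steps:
B(b) = -1 + b^(3/2)/2 (B(b) = -1 + (b*√b)/2 = -1 + b^(3/2)/2)
q = -53/85 (q = -106*1/170 = -53/85 ≈ -0.62353)
Q = 67340 (Q = (-155 - 105)*(-259) = -260*(-259) = 67340)
(q + B(-5))²/Q - 403111/(-58415) = (-53/85 + (-1 + (-5)^(3/2)/2))²/67340 - 403111/(-58415) = (-53/85 + (-1 + (-5*I*√5)/2))²*(1/67340) - 403111*(-1/58415) = (-53/85 + (-1 - 5*I*√5/2))²*(1/67340) + 403111/58415 = (-138/85 - 5*I*√5/2)²*(1/67340) + 403111/58415 = (-138/85 - 5*I*√5/2)²/67340 + 403111/58415 = 403111/58415 + (-138/85 - 5*I*√5/2)²/67340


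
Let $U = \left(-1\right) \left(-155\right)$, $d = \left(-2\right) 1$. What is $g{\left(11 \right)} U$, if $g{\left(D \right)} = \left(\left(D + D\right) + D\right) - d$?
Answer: $5425$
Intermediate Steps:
$d = -2$
$U = 155$
$g{\left(D \right)} = 2 + 3 D$ ($g{\left(D \right)} = \left(\left(D + D\right) + D\right) - -2 = \left(2 D + D\right) + 2 = 3 D + 2 = 2 + 3 D$)
$g{\left(11 \right)} U = \left(2 + 3 \cdot 11\right) 155 = \left(2 + 33\right) 155 = 35 \cdot 155 = 5425$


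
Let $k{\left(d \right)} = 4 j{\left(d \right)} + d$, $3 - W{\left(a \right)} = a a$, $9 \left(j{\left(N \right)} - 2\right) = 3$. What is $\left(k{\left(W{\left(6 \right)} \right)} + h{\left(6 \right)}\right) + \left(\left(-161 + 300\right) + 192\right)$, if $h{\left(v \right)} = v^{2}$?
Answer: $\frac{1030}{3} \approx 343.33$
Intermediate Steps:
$j{\left(N \right)} = \frac{7}{3}$ ($j{\left(N \right)} = 2 + \frac{1}{9} \cdot 3 = 2 + \frac{1}{3} = \frac{7}{3}$)
$W{\left(a \right)} = 3 - a^{2}$ ($W{\left(a \right)} = 3 - a a = 3 - a^{2}$)
$k{\left(d \right)} = \frac{28}{3} + d$ ($k{\left(d \right)} = 4 \cdot \frac{7}{3} + d = \frac{28}{3} + d$)
$\left(k{\left(W{\left(6 \right)} \right)} + h{\left(6 \right)}\right) + \left(\left(-161 + 300\right) + 192\right) = \left(\left(\frac{28}{3} + \left(3 - 6^{2}\right)\right) + 6^{2}\right) + \left(\left(-161 + 300\right) + 192\right) = \left(\left(\frac{28}{3} + \left(3 - 36\right)\right) + 36\right) + \left(139 + 192\right) = \left(\left(\frac{28}{3} + \left(3 - 36\right)\right) + 36\right) + 331 = \left(\left(\frac{28}{3} - 33\right) + 36\right) + 331 = \left(- \frac{71}{3} + 36\right) + 331 = \frac{37}{3} + 331 = \frac{1030}{3}$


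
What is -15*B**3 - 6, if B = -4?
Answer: 954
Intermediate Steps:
-15*B**3 - 6 = -15*(-4)**3 - 6 = -15*(-64) - 6 = 960 - 6 = 954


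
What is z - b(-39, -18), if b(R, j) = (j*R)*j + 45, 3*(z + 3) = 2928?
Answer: 13564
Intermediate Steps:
z = 973 (z = -3 + (⅓)*2928 = -3 + 976 = 973)
b(R, j) = 45 + R*j² (b(R, j) = (R*j)*j + 45 = R*j² + 45 = 45 + R*j²)
z - b(-39, -18) = 973 - (45 - 39*(-18)²) = 973 - (45 - 39*324) = 973 - (45 - 12636) = 973 - 1*(-12591) = 973 + 12591 = 13564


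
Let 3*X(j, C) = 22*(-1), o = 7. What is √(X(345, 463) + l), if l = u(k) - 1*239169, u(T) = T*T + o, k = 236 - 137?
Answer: I*√2064315/3 ≈ 478.92*I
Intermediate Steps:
k = 99
u(T) = 7 + T² (u(T) = T*T + 7 = T² + 7 = 7 + T²)
l = -229361 (l = (7 + 99²) - 1*239169 = (7 + 9801) - 239169 = 9808 - 239169 = -229361)
X(j, C) = -22/3 (X(j, C) = (22*(-1))/3 = (⅓)*(-22) = -22/3)
√(X(345, 463) + l) = √(-22/3 - 229361) = √(-688105/3) = I*√2064315/3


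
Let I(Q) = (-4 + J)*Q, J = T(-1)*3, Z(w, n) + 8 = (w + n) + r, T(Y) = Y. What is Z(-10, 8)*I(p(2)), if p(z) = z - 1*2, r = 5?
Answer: 0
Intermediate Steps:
Z(w, n) = -3 + n + w (Z(w, n) = -8 + ((w + n) + 5) = -8 + ((n + w) + 5) = -8 + (5 + n + w) = -3 + n + w)
p(z) = -2 + z (p(z) = z - 2 = -2 + z)
J = -3 (J = -1*3 = -3)
I(Q) = -7*Q (I(Q) = (-4 - 3)*Q = -7*Q)
Z(-10, 8)*I(p(2)) = (-3 + 8 - 10)*(-7*(-2 + 2)) = -(-35)*0 = -5*0 = 0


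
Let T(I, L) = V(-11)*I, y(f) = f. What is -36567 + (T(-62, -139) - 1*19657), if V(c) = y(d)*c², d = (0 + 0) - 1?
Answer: -48722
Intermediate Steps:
d = -1 (d = 0 - 1 = -1)
V(c) = -c²
T(I, L) = -121*I (T(I, L) = (-1*(-11)²)*I = (-1*121)*I = -121*I)
-36567 + (T(-62, -139) - 1*19657) = -36567 + (-121*(-62) - 1*19657) = -36567 + (7502 - 19657) = -36567 - 12155 = -48722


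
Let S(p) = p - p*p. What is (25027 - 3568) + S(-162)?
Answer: -4947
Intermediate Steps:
S(p) = p - p²
(25027 - 3568) + S(-162) = (25027 - 3568) - 162*(1 - 1*(-162)) = 21459 - 162*(1 + 162) = 21459 - 162*163 = 21459 - 26406 = -4947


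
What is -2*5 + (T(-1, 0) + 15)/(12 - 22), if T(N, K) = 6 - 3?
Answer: -59/5 ≈ -11.800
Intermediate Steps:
T(N, K) = 3
-2*5 + (T(-1, 0) + 15)/(12 - 22) = -2*5 + (3 + 15)/(12 - 22) = -10 + 18/(-10) = -10 + 18*(-1/10) = -10 - 9/5 = -59/5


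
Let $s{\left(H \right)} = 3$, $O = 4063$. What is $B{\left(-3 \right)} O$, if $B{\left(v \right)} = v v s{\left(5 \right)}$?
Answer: $109701$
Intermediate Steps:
$B{\left(v \right)} = 3 v^{2}$ ($B{\left(v \right)} = v v 3 = v^{2} \cdot 3 = 3 v^{2}$)
$B{\left(-3 \right)} O = 3 \left(-3\right)^{2} \cdot 4063 = 3 \cdot 9 \cdot 4063 = 27 \cdot 4063 = 109701$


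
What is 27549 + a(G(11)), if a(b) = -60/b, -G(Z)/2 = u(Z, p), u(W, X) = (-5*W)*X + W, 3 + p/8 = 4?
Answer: 3939497/143 ≈ 27549.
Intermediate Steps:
p = 8 (p = -24 + 8*4 = -24 + 32 = 8)
u(W, X) = W - 5*W*X (u(W, X) = -5*W*X + W = W - 5*W*X)
G(Z) = 78*Z (G(Z) = -2*Z*(1 - 5*8) = -2*Z*(1 - 40) = -2*Z*(-39) = -(-78)*Z = 78*Z)
27549 + a(G(11)) = 27549 - 60/(78*11) = 27549 - 60/858 = 27549 - 60*1/858 = 27549 - 10/143 = 3939497/143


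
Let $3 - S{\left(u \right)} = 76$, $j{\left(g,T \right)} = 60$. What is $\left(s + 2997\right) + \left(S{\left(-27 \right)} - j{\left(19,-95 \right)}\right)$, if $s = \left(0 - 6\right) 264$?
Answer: $1280$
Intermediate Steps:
$S{\left(u \right)} = -73$ ($S{\left(u \right)} = 3 - 76 = -73$)
$s = -1584$ ($s = \left(0 - 6\right) 264 = \left(-6\right) 264 = -1584$)
$\left(s + 2997\right) + \left(S{\left(-27 \right)} - j{\left(19,-95 \right)}\right) = \left(-1584 + 2997\right) - 133 = 1413 - 133 = 1280$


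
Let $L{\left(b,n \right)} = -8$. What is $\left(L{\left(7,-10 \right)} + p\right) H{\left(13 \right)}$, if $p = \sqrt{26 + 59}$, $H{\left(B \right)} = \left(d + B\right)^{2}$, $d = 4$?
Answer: $-2312 + 289 \sqrt{85} \approx 352.45$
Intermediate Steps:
$H{\left(B \right)} = \left(4 + B\right)^{2}$
$p = \sqrt{85} \approx 9.2195$
$\left(L{\left(7,-10 \right)} + p\right) H{\left(13 \right)} = \left(-8 + \sqrt{85}\right) \left(4 + 13\right)^{2} = \left(-8 + \sqrt{85}\right) 17^{2} = \left(-8 + \sqrt{85}\right) 289 = -2312 + 289 \sqrt{85}$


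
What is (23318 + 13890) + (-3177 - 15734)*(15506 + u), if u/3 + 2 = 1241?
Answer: -363488945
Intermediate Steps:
u = 3717 (u = -6 + 3*1241 = -6 + 3723 = 3717)
(23318 + 13890) + (-3177 - 15734)*(15506 + u) = (23318 + 13890) + (-3177 - 15734)*(15506 + 3717) = 37208 - 18911*19223 = 37208 - 363526153 = -363488945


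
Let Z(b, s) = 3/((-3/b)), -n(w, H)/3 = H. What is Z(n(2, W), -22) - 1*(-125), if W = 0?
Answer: 125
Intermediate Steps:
n(w, H) = -3*H
Z(b, s) = -b (Z(b, s) = 3*(-b/3) = -b)
Z(n(2, W), -22) - 1*(-125) = -(-3)*0 - 1*(-125) = -1*0 + 125 = 0 + 125 = 125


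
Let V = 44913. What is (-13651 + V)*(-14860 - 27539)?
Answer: -1325477538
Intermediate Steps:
(-13651 + V)*(-14860 - 27539) = (-13651 + 44913)*(-14860 - 27539) = 31262*(-42399) = -1325477538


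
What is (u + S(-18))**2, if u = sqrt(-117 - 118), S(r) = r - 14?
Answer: (32 - I*sqrt(235))**2 ≈ 789.0 - 981.1*I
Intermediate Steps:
S(r) = -14 + r
u = I*sqrt(235) (u = sqrt(-235) = I*sqrt(235) ≈ 15.33*I)
(u + S(-18))**2 = (I*sqrt(235) + (-14 - 18))**2 = (I*sqrt(235) - 32)**2 = (-32 + I*sqrt(235))**2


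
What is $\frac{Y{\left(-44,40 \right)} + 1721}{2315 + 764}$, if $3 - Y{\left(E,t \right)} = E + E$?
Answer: $\frac{1812}{3079} \approx 0.5885$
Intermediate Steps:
$Y{\left(E,t \right)} = 3 - 2 E$ ($Y{\left(E,t \right)} = 3 - \left(E + E\right) = 3 - 2 E$)
$\frac{Y{\left(-44,40 \right)} + 1721}{2315 + 764} = \frac{\left(3 - -88\right) + 1721}{2315 + 764} = \frac{\left(3 + 88\right) + 1721}{3079} = \left(91 + 1721\right) \frac{1}{3079} = 1812 \cdot \frac{1}{3079} = \frac{1812}{3079}$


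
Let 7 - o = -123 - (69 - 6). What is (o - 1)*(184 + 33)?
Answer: 41664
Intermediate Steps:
o = 193 (o = 7 - (-123 - (69 - 6)) = 7 - (-123 - 1*63) = 7 - (-123 - 63) = 7 - 1*(-186) = 7 + 186 = 193)
(o - 1)*(184 + 33) = (193 - 1)*(184 + 33) = 192*217 = 41664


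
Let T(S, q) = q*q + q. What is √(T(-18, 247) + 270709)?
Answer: 3*√36885 ≈ 576.16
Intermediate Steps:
T(S, q) = q + q² (T(S, q) = q² + q = q + q²)
√(T(-18, 247) + 270709) = √(247*(1 + 247) + 270709) = √(247*248 + 270709) = √(61256 + 270709) = √331965 = 3*√36885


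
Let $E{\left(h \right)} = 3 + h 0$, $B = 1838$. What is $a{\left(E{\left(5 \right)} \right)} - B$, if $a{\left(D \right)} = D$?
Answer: $-1835$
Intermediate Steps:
$E{\left(h \right)} = 3$ ($E{\left(h \right)} = 3 + 0 = 3$)
$a{\left(E{\left(5 \right)} \right)} - B = 3 - 1838 = -1835$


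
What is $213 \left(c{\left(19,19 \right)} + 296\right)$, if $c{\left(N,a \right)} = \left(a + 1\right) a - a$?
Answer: $139941$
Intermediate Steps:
$c{\left(N,a \right)} = - a + a \left(1 + a\right)$ ($c{\left(N,a \right)} = \left(1 + a\right) a - a = a \left(1 + a\right) - a = - a + a \left(1 + a\right)$)
$213 \left(c{\left(19,19 \right)} + 296\right) = 213 \left(19^{2} + 296\right) = 213 \left(361 + 296\right) = 213 \cdot 657 = 139941$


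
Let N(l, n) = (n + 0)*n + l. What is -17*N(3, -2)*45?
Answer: -5355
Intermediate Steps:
N(l, n) = l + n**2 (N(l, n) = n*n + l = n**2 + l = l + n**2)
-17*N(3, -2)*45 = -17*(3 + (-2)**2)*45 = -17*(3 + 4)*45 = -17*7*45 = -119*45 = -5355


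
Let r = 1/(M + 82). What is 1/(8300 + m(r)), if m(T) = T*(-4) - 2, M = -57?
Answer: 25/207446 ≈ 0.00012051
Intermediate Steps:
r = 1/25 (r = 1/(-57 + 82) = 1/25 ≈ 0.040000)
m(T) = -2 - 4*T (m(T) = -4*T - 2 = -2 - 4*T)
1/(8300 + m(r)) = 1/(8300 + (-2 - 4*1/25)) = 1/(8300 + (-2 - 4/25)) = 1/(8300 - 54/25) = 1/(207446/25) = 25/207446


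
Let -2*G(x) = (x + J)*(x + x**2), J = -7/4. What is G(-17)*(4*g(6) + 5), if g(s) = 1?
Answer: 22950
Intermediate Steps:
J = -7/4 (J = -7*1/4 = -7/4 ≈ -1.7500)
G(x) = -(-7/4 + x)*(x + x**2)/2 (G(x) = -(x - 7/4)*(x + x**2)/2 = -(-7/4 + x)*(x + x**2)/2)
G(-17)*(4*g(6) + 5) = ((1/8)*(-17)*(7 - 4*(-17)**2 + 3*(-17)))*(4*1 + 5) = ((1/8)*(-17)*(7 - 4*289 - 51))*(4 + 5) = ((1/8)*(-17)*(7 - 1156 - 51))*9 = ((1/8)*(-17)*(-1200))*9 = 2550*9 = 22950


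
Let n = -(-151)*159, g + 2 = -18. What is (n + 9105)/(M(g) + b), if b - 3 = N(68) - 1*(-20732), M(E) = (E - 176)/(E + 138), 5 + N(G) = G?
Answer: 976863/613492 ≈ 1.5923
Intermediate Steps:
g = -20 (g = -2 - 18 = -20)
N(G) = -5 + G
n = 24009 (n = -1*(-24009) = 24009)
M(E) = (-176 + E)/(138 + E)
b = 20798 (b = 3 + ((-5 + 68) - 1*(-20732)) = 3 + (63 + 20732) = 3 + 20795 = 20798)
(n + 9105)/(M(g) + b) = (24009 + 9105)/((-176 - 20)/(138 - 20) + 20798) = 33114/(-196/118 + 20798) = 33114/((1/118)*(-196) + 20798) = 33114/(-98/59 + 20798) = 33114/(1226984/59) = 33114*(59/1226984) = 976863/613492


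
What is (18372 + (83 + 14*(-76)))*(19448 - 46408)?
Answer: -468861360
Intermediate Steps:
(18372 + (83 + 14*(-76)))*(19448 - 46408) = (18372 + (83 - 1064))*(-26960) = (18372 - 981)*(-26960) = 17391*(-26960) = -468861360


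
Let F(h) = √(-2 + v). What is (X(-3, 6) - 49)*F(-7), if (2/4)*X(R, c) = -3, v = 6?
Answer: -110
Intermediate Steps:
X(R, c) = -6 (X(R, c) = 2*(-3) = -6)
F(h) = 2 (F(h) = √(-2 + 6) = √4 = 2)
(X(-3, 6) - 49)*F(-7) = (-6 - 49)*2 = -55*2 = -110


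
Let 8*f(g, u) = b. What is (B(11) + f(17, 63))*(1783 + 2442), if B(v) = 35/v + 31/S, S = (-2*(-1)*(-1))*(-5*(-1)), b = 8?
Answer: 100555/22 ≈ 4570.7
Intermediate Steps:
S = -10 (S = (2*(-1))*5 = -2*5 = -10)
f(g, u) = 1 (f(g, u) = (⅛)*8 = 1)
B(v) = -31/10 + 35/v (B(v) = 35/v + 31/(-10) = 35/v + 31*(-⅒) = 35/v - 31/10 = -31/10 + 35/v)
(B(11) + f(17, 63))*(1783 + 2442) = ((-31/10 + 35/11) + 1)*(1783 + 2442) = ((-31/10 + 35*(1/11)) + 1)*4225 = ((-31/10 + 35/11) + 1)*4225 = (9/110 + 1)*4225 = (119/110)*4225 = 100555/22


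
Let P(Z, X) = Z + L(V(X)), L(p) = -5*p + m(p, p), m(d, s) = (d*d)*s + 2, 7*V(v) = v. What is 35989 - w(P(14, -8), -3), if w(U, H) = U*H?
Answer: 12365035/343 ≈ 36050.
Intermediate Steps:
V(v) = v/7
m(d, s) = 2 + s*d**2 (m(d, s) = d**2*s + 2 = s*d**2 + 2 = 2 + s*d**2)
L(p) = 2 + p**3 - 5*p (L(p) = -5*p + (2 + p*p**2) = -5*p + (2 + p**3) = 2 + p**3 - 5*p)
P(Z, X) = 2 + Z - 5*X/7 + X**3/343 (P(Z, X) = Z + (2 + (X/7)**3 - 5*X/7) = Z + (2 + X**3/343 - 5*X/7) = Z + (2 - 5*X/7 + X**3/343) = 2 + Z - 5*X/7 + X**3/343)
w(U, H) = H*U
35989 - w(P(14, -8), -3) = 35989 - (-3)*(2 + 14 - 5/7*(-8) + (1/343)*(-8)**3) = 35989 - (-3)*(2 + 14 + 40/7 + (1/343)*(-512)) = 35989 - (-3)*(2 + 14 + 40/7 - 512/343) = 35989 - (-3)*6936/343 = 35989 - 1*(-20808/343) = 35989 + 20808/343 = 12365035/343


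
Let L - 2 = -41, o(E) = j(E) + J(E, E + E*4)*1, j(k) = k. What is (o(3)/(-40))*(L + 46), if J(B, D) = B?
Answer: -21/20 ≈ -1.0500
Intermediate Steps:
o(E) = 2*E (o(E) = E + E*1 = E + E = 2*E)
L = -39 (L = 2 - 41 = -39)
(o(3)/(-40))*(L + 46) = ((2*3)/(-40))*(-39 + 46) = (6*(-1/40))*7 = -3/20*7 = -21/20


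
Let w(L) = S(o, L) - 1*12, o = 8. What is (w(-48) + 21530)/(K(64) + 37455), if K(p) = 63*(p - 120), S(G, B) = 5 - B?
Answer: 21571/33927 ≈ 0.63581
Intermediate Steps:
w(L) = -7 - L (w(L) = (5 - L) - 1*12 = (5 - L) - 12 = -7 - L)
K(p) = -7560 + 63*p (K(p) = 63*(-120 + p) = -7560 + 63*p)
(w(-48) + 21530)/(K(64) + 37455) = ((-7 - 1*(-48)) + 21530)/((-7560 + 63*64) + 37455) = ((-7 + 48) + 21530)/((-7560 + 4032) + 37455) = (41 + 21530)/(-3528 + 37455) = 21571/33927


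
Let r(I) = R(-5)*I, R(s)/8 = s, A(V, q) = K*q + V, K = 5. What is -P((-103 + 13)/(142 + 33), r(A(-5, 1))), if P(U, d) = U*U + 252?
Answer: -309024/1225 ≈ -252.26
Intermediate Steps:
A(V, q) = V + 5*q (A(V, q) = 5*q + V = V + 5*q)
R(s) = 8*s
r(I) = -40*I (r(I) = (8*(-5))*I = -40*I)
P(U, d) = 252 + U² (P(U, d) = U² + 252 = 252 + U²)
-P((-103 + 13)/(142 + 33), r(A(-5, 1))) = -(252 + ((-103 + 13)/(142 + 33))²) = -(252 + (-90/175)²) = -(252 + (-90*1/175)²) = -(252 + (-18/35)²) = -(252 + 324/1225) = -1*309024/1225 = -309024/1225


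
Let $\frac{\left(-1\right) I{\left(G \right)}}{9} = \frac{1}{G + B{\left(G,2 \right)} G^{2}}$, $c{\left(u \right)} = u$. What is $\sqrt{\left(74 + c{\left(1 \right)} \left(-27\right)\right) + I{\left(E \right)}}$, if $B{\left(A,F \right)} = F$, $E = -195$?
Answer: $\frac{2 \sqrt{7512122930}}{25285} \approx 6.8556$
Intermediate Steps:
$I{\left(G \right)} = - \frac{9}{G + 2 G^{2}}$
$\sqrt{\left(74 + c{\left(1 \right)} \left(-27\right)\right) + I{\left(E \right)}} = \sqrt{\left(74 + 1 \left(-27\right)\right) - \frac{9}{\left(-195\right) \left(1 + 2 \left(-195\right)\right)}} = \sqrt{\left(74 - 27\right) - - \frac{3}{65 \left(1 - 390\right)}} = \sqrt{47 - - \frac{3}{65 \left(-389\right)}} = \sqrt{47 - \left(- \frac{3}{65}\right) \left(- \frac{1}{389}\right)} = \sqrt{47 - \frac{3}{25285}} = \sqrt{\frac{1188392}{25285}} = \frac{2 \sqrt{7512122930}}{25285}$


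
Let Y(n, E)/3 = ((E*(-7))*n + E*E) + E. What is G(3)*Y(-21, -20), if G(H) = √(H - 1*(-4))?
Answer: -7680*√7 ≈ -20319.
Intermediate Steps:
Y(n, E) = 3*E + 3*E² - 21*E*n (Y(n, E) = 3*(((E*(-7))*n + E*E) + E) = 3*(((-7*E)*n + E²) + E) = 3*((-7*E*n + E²) + E) = 3*((E² - 7*E*n) + E) = 3*(E + E² - 7*E*n) = 3*E + 3*E² - 21*E*n)
G(H) = √(4 + H) (G(H) = √(H + 4) = √(4 + H))
G(3)*Y(-21, -20) = √(4 + 3)*(3*(-20)*(1 - 20 - 7*(-21))) = √7*(3*(-20)*(1 - 20 + 147)) = √7*(3*(-20)*128) = √7*(-7680) = -7680*√7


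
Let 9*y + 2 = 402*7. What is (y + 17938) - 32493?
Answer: -128183/9 ≈ -14243.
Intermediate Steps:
y = 2812/9 (y = -2/9 + (402*7)/9 = -2/9 + (⅑)*2814 = -2/9 + 938/3 = 2812/9 ≈ 312.44)
(y + 17938) - 32493 = (2812/9 + 17938) - 32493 = 164254/9 - 32493 = -128183/9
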